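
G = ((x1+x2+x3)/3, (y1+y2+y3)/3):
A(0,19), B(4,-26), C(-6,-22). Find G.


Gx = (0+4- 6)/3 = -2/3 = -0.6667
Gy = (19- 26- 22)/3 = -29/3 = -9.6667

G = (-0.6667, -9.6667)


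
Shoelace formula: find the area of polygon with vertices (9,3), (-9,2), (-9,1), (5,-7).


sum(xi*y_{i+1}) = 9*2 - 9*1 - 9*(-7) + 5*3 = 87
sum(yi*x_{i+1}) = 3*(-9) + 2*(-9) + 1*5 - 7*9 = -103
Area = |87 + 103|/2 = 190/2 = 95.0000

95.0000 sq units


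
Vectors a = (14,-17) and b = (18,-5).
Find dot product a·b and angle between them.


a·b = 14*18 - 17*(-5) = 252 + 85 = 337
|a| = sqrt(196+289) = 22.0227
|b| = sqrt(324+25) = 18.6815
cos(theta) = 337/(sqrt(485)*sqrt(349)) = 337/sqrt(169265) = 0.819118
theta = arccos(337/sqrt(169265)) = 35.0034 degrees

a·b = 337, theta = 35.0034 deg


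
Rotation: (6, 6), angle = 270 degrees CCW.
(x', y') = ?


cos(270) = 0, sin(270) = -1
x' = 6*0 - 6*(-1) = 6
y' = 6*(-1) + 6*0 = -6

(6, -6)


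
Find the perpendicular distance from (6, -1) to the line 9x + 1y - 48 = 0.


|9*6 + 1*(-1) - 48| = |5| = 5
sqrt(81 + 1) = sqrt(82) = 9.0554
d = 5/sqrt(82) = 0.5522

0.5522


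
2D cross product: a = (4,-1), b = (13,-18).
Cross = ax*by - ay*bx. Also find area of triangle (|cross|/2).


cross = 4*(-18) + 1*13 = -72 + 13 = -59
Triangle area = |-59|/2 = 59/2 = 29.5000

cross = -59, triangle area = 29.5000


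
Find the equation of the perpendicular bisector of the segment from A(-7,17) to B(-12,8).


Midpoint = (-9.5, 12.5)
Slope of AB = dy/dx = -9/(-5) = 1.8000
Perp slope = -dx/dy = -5/9 = -0.5556
b = My - (perp slope)*Mx = 12.5 + (-5*(-9.5))/(-9) = 12.5 - 5.2778 = 7.2222

y = -0.5556x + 7.2222


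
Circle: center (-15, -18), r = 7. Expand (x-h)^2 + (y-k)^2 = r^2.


(x+ 15)^2 + (y+ 18)^2 = 7^2
D = -2h = 30, E = -2k = 36
F = h^2+k^2-r^2 = 225+324-49 = 500

x^2 + y^2 + 30x + 36y + 500 = 0


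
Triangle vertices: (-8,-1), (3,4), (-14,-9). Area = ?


-8*(4+ 9) = -104
3*(-9+ 1) = -24
-14*(-1-4) = 70
sum = -58
Area = |-58|/2 = 29.0000

29.0000 sq units


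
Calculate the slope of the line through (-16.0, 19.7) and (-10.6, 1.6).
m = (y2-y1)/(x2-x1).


dy = 1.6 - 19.7 = -18.1
dx = -10.6 + 16.0 = 5.4
m = -18.1/5.4 = -3.3519

m = -3.3519


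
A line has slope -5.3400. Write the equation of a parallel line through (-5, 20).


Parallel lines have equal slopes.
m2 = -5.3400
b2 = 20 + 5.3400*(-5) = -6.7000

y = -5.3400x - 6.7000


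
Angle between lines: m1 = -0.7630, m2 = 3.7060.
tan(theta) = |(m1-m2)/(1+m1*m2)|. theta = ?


m1-m2 = -4.469
1+m1*m2 = -1.827678
tan(theta) = |-4.469/(-1.827678)| = 2.445179
theta = arctan(|-4.469/(-1.827678)|) = 67.7570 degrees (acute angle)

67.7570 degrees


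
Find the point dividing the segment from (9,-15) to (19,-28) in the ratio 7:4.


Px = (7*19 + 4*9)/11 = 169/11 = 15.3636
Py = (7*(-28) + 4*(-15))/11 = -256/11 = -23.2727

P = (15.3636, -23.2727)


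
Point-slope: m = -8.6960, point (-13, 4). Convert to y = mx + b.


y - 4 = -8.6960(x + 13)
y = -8.6960x + 4 + 8.6960*(-13)
y = -8.6960x - 109.0480

y = -8.6960x - 109.0480


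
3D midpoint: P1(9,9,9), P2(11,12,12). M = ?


Mx = (9+11)/2 = 10.0000
My = (9+12)/2 = 10.5000
Mz = (9+12)/2 = 10.5000

M = (10.0000, 10.5000, 10.5000)


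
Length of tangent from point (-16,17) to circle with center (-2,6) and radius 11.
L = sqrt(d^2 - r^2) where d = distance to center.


d = sqrt((-16+ 2)^2 + (17-6)^2) = sqrt(196+121) = 17.8045
L = sqrt(317.0000 - 121) = sqrt(196.0000) = 14.0000

14.0000


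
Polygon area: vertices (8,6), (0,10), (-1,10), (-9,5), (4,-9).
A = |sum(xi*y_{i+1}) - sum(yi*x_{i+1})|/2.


sum(xi*y_{i+1}) = 8*10 + 0*10 - 1*5 - 9*(-9) + 4*6 = 180
sum(yi*x_{i+1}) = 6*0 + 10*(-1) + 10*(-9) + 5*4 - 9*8 = -152
Area = |180 + 152|/2 = 332/2 = 166.0000

166.0000 sq units


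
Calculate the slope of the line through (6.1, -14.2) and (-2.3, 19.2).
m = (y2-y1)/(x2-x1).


dy = 19.2 + 14.2 = 33.4
dx = -2.3 - 6.1 = -8.4
m = 33.4/(-8.4) = -3.9762

m = -3.9762


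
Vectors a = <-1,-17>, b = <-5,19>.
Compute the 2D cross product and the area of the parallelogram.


cross = -1*19 + 17*(-5) = -19 - 85 = -104
Parallelogram area = |-104| = 104

cross = -104, parallelogram area = 104


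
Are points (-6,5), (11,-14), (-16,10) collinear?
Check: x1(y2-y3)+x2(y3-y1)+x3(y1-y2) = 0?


-6*(-14-10) + 11*(10-5) - 16*(5+ 14)
= 144 + 55 - 304 = -105

No, not collinear (determinant = -105)


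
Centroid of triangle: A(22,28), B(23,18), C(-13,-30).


Gx = (22+23- 13)/3 = 32/3 = 10.6667
Gy = (28+18- 30)/3 = 16/3 = 5.3333

G = (10.6667, 5.3333)


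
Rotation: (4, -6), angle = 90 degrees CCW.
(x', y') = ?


cos(90) = 0, sin(90) = 1
x' = 4*0 + 6*1 = 6
y' = 4*1 - 6*0 = 4

(6, 4)


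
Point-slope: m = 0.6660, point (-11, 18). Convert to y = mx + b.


y - 18 = 0.6660(x + 11)
y = 0.6660x + 18 - 0.6660*(-11)
y = 0.6660x + 25.3260

y = 0.6660x + 25.3260


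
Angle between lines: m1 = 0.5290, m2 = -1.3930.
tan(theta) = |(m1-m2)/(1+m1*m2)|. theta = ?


m1-m2 = 1.922
1+m1*m2 = 0.263103
tan(theta) = |1.922/0.263103| = 7.305124
theta = arctan(|1.922/0.263103|) = 82.2052 degrees (acute angle)

82.2052 degrees


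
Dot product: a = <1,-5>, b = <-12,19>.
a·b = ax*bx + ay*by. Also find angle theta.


a·b = 1*(-12) - 5*19 = -12 - 95 = -107
|a| = sqrt(1+25) = 5.0990
|b| = sqrt(144+361) = 22.4722
cos(theta) = -107/(sqrt(26)*sqrt(505)) = -107/sqrt(13130) = -0.933795
theta = arccos(-107/sqrt(13130)) = 159.0343 degrees

a·b = -107, theta = 159.0343 deg


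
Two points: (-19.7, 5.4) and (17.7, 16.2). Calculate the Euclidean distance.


dx = 17.7 + 19.7 = 37.4
dy = 16.2 - 5.4 = 10.8
d = sqrt(1398.76 + 116.64) = sqrt(1515.4) = 38.9281

38.9281


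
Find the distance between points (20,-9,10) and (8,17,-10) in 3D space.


dx=-12, dy=26, dz=-20
d = sqrt(144+676+400) = sqrt(1220) = 34.9285

34.9285


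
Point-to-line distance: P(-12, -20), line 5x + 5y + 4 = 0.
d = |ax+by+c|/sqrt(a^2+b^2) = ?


|5*(-12) + 5*(-20) + 4| = |-156| = 156
sqrt(25 + 25) = sqrt(50) = 7.0711
d = 156/sqrt(50) = 22.0617

22.0617


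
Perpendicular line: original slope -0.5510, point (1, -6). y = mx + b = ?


Perpendicular slope = -1/m1 = -1/(-0.5510) = 1.8149
b2 = y0 - m2*x0 = -6 + 1/(-0.5510) = -6 - 1.8149 = -7.8149

y = 1.8149x - 7.8149


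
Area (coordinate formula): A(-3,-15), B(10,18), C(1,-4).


-3*(18+ 4) = -66
10*(-4+ 15) = 110
1*(-15-18) = -33
sum = 11
Area = |11|/2 = 5.5000

5.5000 sq units


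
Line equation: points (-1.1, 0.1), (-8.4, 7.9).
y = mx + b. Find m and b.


m = (7.8)/(-7.3) = -1.0685
b = y1 - m*x1 = 0.1 - (7.8*(-1.1))/(-7.3) = 0.1 - 1.1753 = -1.0753

y = -1.0685x - 1.0753


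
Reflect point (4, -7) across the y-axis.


Reflection rule for y-axis: (-x, y)
(4, -7) -> (-4, -7)

(-4, -7)


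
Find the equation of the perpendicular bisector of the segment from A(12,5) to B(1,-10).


Midpoint = (6.5, -2.5)
Slope of AB = dy/dx = -15/(-11) = 1.3636
Perp slope = -dx/dy = -11/15 = -0.7333
b = My - (perp slope)*Mx = -2.5 + (-11*6.5)/(-15) = -2.5 + 4.7667 = 2.2667

y = -0.7333x + 2.2667


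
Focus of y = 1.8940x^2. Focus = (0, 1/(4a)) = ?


a = 1.8940
4a = 7.5760
focus = (0, 1/7.5760) = (0, 0.1320)

Focus = (0, 0.1320)


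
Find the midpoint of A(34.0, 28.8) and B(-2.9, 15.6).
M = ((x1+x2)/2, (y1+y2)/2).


Mx = (34.0 - 2.9)/2 = 31.1/2 = 15.5500
My = (28.8 + 15.6)/2 = 44.4/2 = 22.2000

(15.5500, 22.2000)


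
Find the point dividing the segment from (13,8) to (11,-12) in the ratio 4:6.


Px = (4*11 + 6*13)/10 = 122/10 = 12.2000
Py = (4*(-12) + 6*8)/10 = 0/10 = 0

P = (12.2000, 0)


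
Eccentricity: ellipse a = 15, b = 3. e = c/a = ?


c = sqrt(225-9) = sqrt(216) = 14.6969
e = c/a = sqrt(216)/15 = 0.9798

e = 0.9798


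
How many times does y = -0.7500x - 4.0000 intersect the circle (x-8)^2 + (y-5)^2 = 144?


Substitute y = -0.7500x - 4.0000: (x-8)^2 + (-0.7500x- 4.0000-5)^2 = 144
Expand to Ax^2 + Bx + C = 0, where b-k = -9
A = 1+m^2 = 1.5625
B = 2(m(b-k) - h) = 2(-0.7500*(-9) - 8) = -2.5
C = h^2 + (b-k)^2 - r^2 = 64 + 81 - 144 = 1
disc = B^2-4AC = 6.2500 - 6.2500 = 0
disc = 0

1 intersection point (tangent)


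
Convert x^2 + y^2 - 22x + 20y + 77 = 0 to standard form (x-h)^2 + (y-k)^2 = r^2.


h = -D/2 = 22/2 = 11
k = -E/2 = -20/2 = -10
r^2 = h^2 + k^2 - F = 121 + 100 - 77 = 144
r = 12

Center (11, -10), radius = 12


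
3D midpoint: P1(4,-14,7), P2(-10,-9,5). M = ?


Mx = (4- 10)/2 = -3.0000
My = (-14- 9)/2 = -11.5000
Mz = (7+5)/2 = 6.0000

M = (-3.0000, -11.5000, 6.0000)


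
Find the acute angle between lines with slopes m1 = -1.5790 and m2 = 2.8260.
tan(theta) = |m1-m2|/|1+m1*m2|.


m1-m2 = -4.405
1+m1*m2 = -3.462254
tan(theta) = |-4.405/(-3.462254)| = 1.272293
theta = arctan(|-4.405/(-3.462254)|) = 51.8333 degrees (acute angle)

51.8333 degrees


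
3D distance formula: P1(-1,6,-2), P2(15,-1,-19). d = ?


dx=16, dy=-7, dz=-17
d = sqrt(256+49+289) = sqrt(594) = 24.3721

24.3721


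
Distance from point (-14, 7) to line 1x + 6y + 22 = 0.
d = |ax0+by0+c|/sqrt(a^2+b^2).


|1*(-14) + 6*7 + 22| = |50| = 50
sqrt(1 + 36) = sqrt(37) = 6.0828
d = 50/sqrt(37) = 8.2199

8.2199


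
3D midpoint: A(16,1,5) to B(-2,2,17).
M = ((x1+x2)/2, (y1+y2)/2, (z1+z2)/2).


Mx = (16- 2)/2 = 7.0000
My = (1+2)/2 = 1.5000
Mz = (5+17)/2 = 11.0000

M = (7.0000, 1.5000, 11.0000)


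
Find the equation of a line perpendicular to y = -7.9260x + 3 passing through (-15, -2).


Perpendicular slope = -1/m1 = -1/(-7.9260) = 0.1262
b2 = y0 - m2*x0 = -2 - 15/(-7.9260) = -2 + 1.8925 = -0.1075

y = 0.1262x - 0.1075


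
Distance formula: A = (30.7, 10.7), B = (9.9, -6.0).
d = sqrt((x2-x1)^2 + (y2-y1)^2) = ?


dx = 9.9 - 30.7 = -20.8
dy = -6.0 - 10.7 = -16.7
d = sqrt(432.64 + 278.89) = sqrt(711.53) = 26.6745

26.6745


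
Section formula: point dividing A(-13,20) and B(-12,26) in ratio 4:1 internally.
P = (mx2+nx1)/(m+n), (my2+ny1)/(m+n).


Px = (4*(-12) + 1*(-13))/5 = -61/5 = -12.2000
Py = (4*26 + 1*20)/5 = 124/5 = 24.8000

P = (-12.2000, 24.8000)


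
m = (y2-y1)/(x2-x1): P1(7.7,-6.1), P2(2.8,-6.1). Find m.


dy = -6.1 + 6.1 = 0.0
dx = 2.8 - 7.7 = -4.9
m = 0.0/(-4.9) = 0

m = 0


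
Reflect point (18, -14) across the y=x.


Reflection rule for y=x: (y, x)
(18, -14) -> (-14, 18)

(-14, 18)


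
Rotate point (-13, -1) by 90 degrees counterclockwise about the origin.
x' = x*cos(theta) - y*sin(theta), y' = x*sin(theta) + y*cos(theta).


cos(90) = 0, sin(90) = 1
x' = -13*0 + 1*1 = 1
y' = -13*1 - 1*0 = -13

(1, -13)


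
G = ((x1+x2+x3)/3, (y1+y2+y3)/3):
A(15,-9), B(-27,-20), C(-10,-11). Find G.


Gx = (15- 27- 10)/3 = -22/3 = -7.3333
Gy = (-9- 20- 11)/3 = -40/3 = -13.3333

G = (-7.3333, -13.3333)


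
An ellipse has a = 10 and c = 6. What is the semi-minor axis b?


b^2 = 10^2 - (6)^2 = 100 - 36 = 64
b = sqrt(64) = 8

b = 8


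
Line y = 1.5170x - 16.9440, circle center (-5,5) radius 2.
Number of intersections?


Substitute y = 1.5170x - 16.9440: (x+ 5)^2 + (1.5170x- 16.9440-5)^2 = 4
Expand to Ax^2 + Bx + C = 0, where b-k = -21.944
A = 1+m^2 = 3.301289
B = 2(m(b-k) - h) = 2(1.5170*(-21.944) + 5) = -56.578096
C = h^2 + (b-k)^2 - r^2 = 25 + 481.539136 - 4 = 502.539136
disc = B^2-4AC = 3201.0809 - 6636.1077 = -3435.0268
disc < 0

0 intersection points


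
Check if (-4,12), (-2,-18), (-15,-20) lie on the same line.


-4*(-18+ 20) - 2*(-20-12) - 15*(12+ 18)
= -8 + 64 - 450 = -394

No, not collinear (determinant = -394)


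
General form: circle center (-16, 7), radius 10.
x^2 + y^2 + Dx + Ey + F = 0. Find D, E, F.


(x+ 16)^2 + (y-7)^2 = 10^2
D = -2h = 32, E = -2k = -14
F = h^2+k^2-r^2 = 256+49-100 = 205

D = 32, E = -14, F = 205


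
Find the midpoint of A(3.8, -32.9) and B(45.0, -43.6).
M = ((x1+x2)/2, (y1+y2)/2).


Mx = (3.8 + 45.0)/2 = 48.8/2 = 24.4000
My = (-32.9 - 43.6)/2 = -76.5/2 = -38.2500

(24.4000, -38.2500)


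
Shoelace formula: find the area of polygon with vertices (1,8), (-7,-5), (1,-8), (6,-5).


sum(xi*y_{i+1}) = 1*(-5) - 7*(-8) + 1*(-5) + 6*8 = 94
sum(yi*x_{i+1}) = 8*(-7) - 5*1 - 8*6 - 5*1 = -114
Area = |94 + 114|/2 = 208/2 = 104.0000

104.0000 sq units


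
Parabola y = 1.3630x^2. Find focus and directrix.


a = 1.3630
1/(4a) = 0.1834
Focus = (0, 0.1834)
Directrix: y = -0.1834

Focus = (0, 0.1834), Directrix: y = -0.1834


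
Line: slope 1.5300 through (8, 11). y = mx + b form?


y - 11 = 1.5300(x - 8)
y = 1.5300x + 11 - 1.5300*8
y = 1.5300x - 1.2400

y = 1.5300x - 1.2400


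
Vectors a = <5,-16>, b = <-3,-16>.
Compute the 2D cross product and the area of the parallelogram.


cross = 5*(-16) + 16*(-3) = -80 - 48 = -128
Parallelogram area = |-128| = 128

cross = -128, parallelogram area = 128


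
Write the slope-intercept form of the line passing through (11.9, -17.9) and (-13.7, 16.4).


m = (34.3)/(-25.6) = -1.3398
b = y1 - m*x1 = -17.9 - (34.3*11.9)/(-25.6) = -17.9 + 15.9441 = -1.9559

y = -1.3398x - 1.9559


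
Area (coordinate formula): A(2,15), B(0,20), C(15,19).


2*(20-19) = 2
0*(19-15) = 0
15*(15-20) = -75
sum = -73
Area = |-73|/2 = 36.5000

36.5000 sq units


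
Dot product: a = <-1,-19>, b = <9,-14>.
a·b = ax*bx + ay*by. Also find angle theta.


a·b = -1*9 - 19*(-14) = -9 + 266 = 257
|a| = sqrt(1+361) = 19.0263
|b| = sqrt(81+196) = 16.6433
cos(theta) = 257/(sqrt(362)*sqrt(277)) = 257/sqrt(100274) = 0.811594
theta = arccos(257/sqrt(100274)) = 35.7480 degrees

a·b = 257, theta = 35.7480 deg


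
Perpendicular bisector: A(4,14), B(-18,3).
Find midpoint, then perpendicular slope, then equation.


Midpoint = (-7, 8.5)
Slope of AB = dy/dx = -11/(-22) = 0.5000
Perp slope = -dx/dy = -22/11 = -2.0000
b = My - (perp slope)*Mx = 8.5 + (-22*(-7))/(-11) = 8.5 - 14.0000 = -5.5000

y = -2.0000x - 5.5000


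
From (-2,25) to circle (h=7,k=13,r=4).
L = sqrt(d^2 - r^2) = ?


d = sqrt((-2-7)^2 + (25-13)^2) = sqrt(81+144) = 15.0000
L = sqrt(225.0000 - 16) = sqrt(209.0000) = 14.4568

14.4568


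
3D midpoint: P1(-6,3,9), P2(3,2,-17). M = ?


Mx = (-6+3)/2 = -1.5000
My = (3+2)/2 = 2.5000
Mz = (9- 17)/2 = -4.0000

M = (-1.5000, 2.5000, -4.0000)


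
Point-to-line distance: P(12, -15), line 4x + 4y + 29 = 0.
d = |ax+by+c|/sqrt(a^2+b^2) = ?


|4*12 + 4*(-15) + 29| = |17| = 17
sqrt(16 + 16) = sqrt(32) = 5.6569
d = 17/sqrt(32) = 3.0052

3.0052


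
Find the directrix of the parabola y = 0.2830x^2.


a = 0.2830
1/(4a) = 0.8834
directrix: y = -0.8834 = -0.8834

y = -0.8834


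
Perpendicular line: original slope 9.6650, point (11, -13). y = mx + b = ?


Perpendicular slope = -1/m1 = -1/9.6650 = -0.1035
b2 = y0 - m2*x0 = -13 + 11/9.6650 = -13 + 1.1381 = -11.8619

y = -0.1035x - 11.8619


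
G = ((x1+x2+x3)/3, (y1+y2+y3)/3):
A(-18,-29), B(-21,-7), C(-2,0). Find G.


Gx = (-18- 21- 2)/3 = -41/3 = -13.6667
Gy = (-29- 7+0)/3 = -36/3 = -12.0000

G = (-13.6667, -12.0000)


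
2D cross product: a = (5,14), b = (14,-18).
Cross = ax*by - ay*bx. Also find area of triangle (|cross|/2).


cross = 5*(-18) - 14*14 = -90 - 196 = -286
Triangle area = |-286|/2 = 286/2 = 143.0000

cross = -286, triangle area = 143.0000


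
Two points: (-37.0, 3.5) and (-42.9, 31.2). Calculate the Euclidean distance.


dx = -42.9 + 37.0 = -5.9
dy = 31.2 - 3.5 = 27.7
d = sqrt(34.81 + 767.29) = sqrt(802.1) = 28.3214

28.3214


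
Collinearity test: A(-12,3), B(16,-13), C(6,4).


-12*(-13-4) + 16*(4-3) + 6*(3+ 13)
= 204 + 16 + 96 = 316

No, not collinear (determinant = 316)


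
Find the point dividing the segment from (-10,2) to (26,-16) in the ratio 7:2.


Px = (7*26 + 2*(-10))/9 = 162/9 = 18.0000
Py = (7*(-16) + 2*2)/9 = -108/9 = -12.0000

P = (18.0000, -12.0000)


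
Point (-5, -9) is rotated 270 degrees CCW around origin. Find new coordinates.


cos(270) = 0, sin(270) = -1
x' = -5*0 + 9*(-1) = -9
y' = -5*(-1) - 9*0 = 5

(-9, 5)


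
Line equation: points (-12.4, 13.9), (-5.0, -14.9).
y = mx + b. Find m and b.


m = (-28.8)/(7.4) = -3.8919
b = y1 - m*x1 = 13.9 - (-28.8*(-12.4))/(7.4) = 13.9 - 48.2595 = -34.3595

y = -3.8919x - 34.3595


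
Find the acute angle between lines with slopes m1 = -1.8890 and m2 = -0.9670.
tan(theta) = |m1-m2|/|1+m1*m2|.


m1-m2 = -0.922
1+m1*m2 = 2.826663
tan(theta) = |-0.922/2.826663| = 0.326180
theta = arctan(|-0.922/2.826663|) = 18.0653 degrees (acute angle)

18.0653 degrees


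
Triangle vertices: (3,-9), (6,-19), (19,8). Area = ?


3*(-19-8) = -81
6*(8+ 9) = 102
19*(-9+ 19) = 190
sum = 211
Area = |211|/2 = 105.5000

105.5000 sq units


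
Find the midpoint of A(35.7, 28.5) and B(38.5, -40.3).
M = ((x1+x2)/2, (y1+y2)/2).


Mx = (35.7 + 38.5)/2 = 74.2/2 = 37.1000
My = (28.5 - 40.3)/2 = -11.8/2 = -5.9000

(37.1000, -5.9000)


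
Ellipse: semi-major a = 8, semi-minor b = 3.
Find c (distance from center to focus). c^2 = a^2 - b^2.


c^2 = 8^2 - 3^2 = 64 - 9 = 55
c = sqrt(55) = 7.4162

c = 7.4162


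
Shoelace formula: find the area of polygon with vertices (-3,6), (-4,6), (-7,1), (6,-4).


sum(xi*y_{i+1}) = -3*6 - 4*1 - 7*(-4) + 6*6 = 42
sum(yi*x_{i+1}) = 6*(-4) + 6*(-7) + 1*6 - 4*(-3) = -48
Area = |42 + 48|/2 = 90/2 = 45.0000

45.0000 sq units


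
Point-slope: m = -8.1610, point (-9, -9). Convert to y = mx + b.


y + 9 = -8.1610(x + 9)
y = -8.1610x - 9 + 8.1610*(-9)
y = -8.1610x - 82.4490

y = -8.1610x - 82.4490


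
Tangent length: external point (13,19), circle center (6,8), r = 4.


d = sqrt((13-6)^2 + (19-8)^2) = sqrt(49+121) = 13.0384
L = sqrt(170.0000 - 16) = sqrt(154.0000) = 12.4097

12.4097


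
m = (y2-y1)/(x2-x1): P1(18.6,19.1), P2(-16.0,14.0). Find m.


dy = 14.0 - 19.1 = -5.1
dx = -16.0 - 18.6 = -34.6
m = -5.1/(-34.6) = 0.1474

m = 0.1474


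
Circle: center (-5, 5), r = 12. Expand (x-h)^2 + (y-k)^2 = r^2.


(x+ 5)^2 + (y-5)^2 = 12^2
D = -2h = 10, E = -2k = -10
F = h^2+k^2-r^2 = 25+25-144 = -94

x^2 + y^2 + 10x - 10y - 94 = 0


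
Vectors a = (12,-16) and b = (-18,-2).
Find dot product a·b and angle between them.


a·b = 12*(-18) - 16*(-2) = -216 + 32 = -184
|a| = sqrt(144+256) = 20.0000
|b| = sqrt(324+4) = 18.1108
cos(theta) = -184/(sqrt(400)*sqrt(328)) = -184/sqrt(131200) = -0.507985
theta = arccos(-184/sqrt(131200)) = 120.5297 degrees

a·b = -184, theta = 120.5297 deg


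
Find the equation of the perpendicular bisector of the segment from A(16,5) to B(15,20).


Midpoint = (15.5, 12.5)
Slope of AB = dy/dx = 15/(-1) = -15.0000
Perp slope = -dx/dy = 1/15 = 0.0667
b = My - (perp slope)*Mx = 12.5 + (-1*15.5)/15 = 12.5 - 1.0333 = 11.4667

y = 0.0667x + 11.4667


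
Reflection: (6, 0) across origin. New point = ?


Reflection rule for origin: (-x, -y)
(6, 0) -> (-6, 0)

(-6, 0)


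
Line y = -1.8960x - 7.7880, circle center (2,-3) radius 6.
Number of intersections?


Substitute y = -1.8960x - 7.7880: (x-2)^2 + (-1.8960x- 7.7880+ 3)^2 = 36
Expand to Ax^2 + Bx + C = 0, where b-k = -4.788
A = 1+m^2 = 4.594816
B = 2(m(b-k) - h) = 2(-1.8960*(-4.788) - 2) = 14.156096
C = h^2 + (b-k)^2 - r^2 = 4 + 22.924944 - 36 = -9.075056
disc = B^2-4AC = 200.3951 + 166.7929 = 367.1880
disc > 0

2 intersection points


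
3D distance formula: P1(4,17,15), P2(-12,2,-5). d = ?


dx=-16, dy=-15, dz=-20
d = sqrt(256+225+400) = sqrt(881) = 29.6816

29.6816


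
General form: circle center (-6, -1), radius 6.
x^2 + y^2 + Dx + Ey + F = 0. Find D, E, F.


(x+ 6)^2 + (y+ 1)^2 = 6^2
D = -2h = 12, E = -2k = 2
F = h^2+k^2-r^2 = 36+1-36 = 1

D = 12, E = 2, F = 1


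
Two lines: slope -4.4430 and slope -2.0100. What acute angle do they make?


m1-m2 = -2.433
1+m1*m2 = 9.93043
tan(theta) = |-2.433/9.93043| = 0.245004
theta = arctan(|-2.433/9.93043|) = 13.7665 degrees (acute angle)

13.7665 degrees


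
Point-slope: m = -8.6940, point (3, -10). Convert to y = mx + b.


y + 10 = -8.6940(x - 3)
y = -8.6940x - 10 + 8.6940*3
y = -8.6940x + 16.0820

y = -8.6940x + 16.0820


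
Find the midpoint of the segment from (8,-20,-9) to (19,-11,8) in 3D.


Mx = (8+19)/2 = 13.5000
My = (-20- 11)/2 = -15.5000
Mz = (-9+8)/2 = -0.5000

M = (13.5000, -15.5000, -0.5000)


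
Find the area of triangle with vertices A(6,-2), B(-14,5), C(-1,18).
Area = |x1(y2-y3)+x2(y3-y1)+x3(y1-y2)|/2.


6*(5-18) = -78
-14*(18+ 2) = -280
-1*(-2-5) = 7
sum = -351
Area = |-351|/2 = 175.5000

175.5000 sq units


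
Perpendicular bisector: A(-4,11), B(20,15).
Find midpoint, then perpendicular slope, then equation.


Midpoint = (8, 13)
Slope of AB = dy/dx = 4/24 = 0.1667
Perp slope = -dx/dy = -24/4 = -6.0000
b = My - (perp slope)*Mx = 13 + (24*8)/4 = 13 + 48.0000 = 61.0000

y = -6.0000x + 61.0000


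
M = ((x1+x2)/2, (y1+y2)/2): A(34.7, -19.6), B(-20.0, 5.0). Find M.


Mx = (34.7 - 20.0)/2 = 14.7/2 = 7.3500
My = (-19.6 + 5.0)/2 = -14.6/2 = -7.3000

(7.3500, -7.3000)


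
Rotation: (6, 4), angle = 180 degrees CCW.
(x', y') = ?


cos(180) = -1, sin(180) = 0
x' = 6*(-1) - 4*0 = -6
y' = 6*0 + 4*(-1) = -4

(-6, -4)


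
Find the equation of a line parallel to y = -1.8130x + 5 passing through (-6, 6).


Parallel lines have equal slopes.
m2 = -1.8130
b2 = 6 + 1.8130*(-6) = -4.8780

y = -1.8130x - 4.8780


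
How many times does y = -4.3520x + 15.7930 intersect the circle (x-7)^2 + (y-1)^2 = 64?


Substitute y = -4.3520x + 15.7930: (x-7)^2 + (-4.3520x+15.7930-1)^2 = 64
Expand to Ax^2 + Bx + C = 0, where b-k = 14.793
A = 1+m^2 = 19.939904
B = 2(m(b-k) - h) = 2(-4.3520*14.793 - 7) = -142.758272
C = h^2 + (b-k)^2 - r^2 = 49 + 218.832849 - 64 = 203.832849
disc = B^2-4AC = 20379.9242 - 16257.6298 = 4122.2944
disc > 0

2 intersection points


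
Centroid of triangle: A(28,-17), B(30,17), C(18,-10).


Gx = (28+30+18)/3 = 76/3 = 25.3333
Gy = (-17+17- 10)/3 = -10/3 = -3.3333

G = (25.3333, -3.3333)


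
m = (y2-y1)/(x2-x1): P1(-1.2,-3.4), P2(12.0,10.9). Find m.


dy = 10.9 + 3.4 = 14.3
dx = 12.0 + 1.2 = 13.2
m = 14.3/13.2 = 1.0833

m = 1.0833


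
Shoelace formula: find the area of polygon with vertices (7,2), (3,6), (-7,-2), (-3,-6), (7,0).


sum(xi*y_{i+1}) = 7*6 + 3*(-2) - 7*(-6) - 3*0 + 7*2 = 92
sum(yi*x_{i+1}) = 2*3 + 6*(-7) - 2*(-3) - 6*7 + 0*7 = -72
Area = |92 + 72|/2 = 164/2 = 82.0000

82.0000 sq units


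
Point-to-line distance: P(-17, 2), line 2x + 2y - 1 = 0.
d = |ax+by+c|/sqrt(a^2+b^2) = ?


|2*(-17) + 2*2 - 1| = |-31| = 31
sqrt(4 + 4) = sqrt(8) = 2.8284
d = 31/sqrt(8) = 10.9602

10.9602


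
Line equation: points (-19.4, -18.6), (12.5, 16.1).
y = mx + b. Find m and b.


m = (34.7)/(31.9) = 1.0878
b = y1 - m*x1 = -18.6 - (34.7*(-19.4))/(31.9) = -18.6 + 21.1028 = 2.5028

y = 1.0878x + 2.5028


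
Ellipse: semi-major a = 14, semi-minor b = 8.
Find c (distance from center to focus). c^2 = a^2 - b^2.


c^2 = 14^2 - 8^2 = 196 - 64 = 132
c = sqrt(132) = 11.4891

c = 11.4891


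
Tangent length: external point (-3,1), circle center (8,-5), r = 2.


d = sqrt((-3-8)^2 + (1+ 5)^2) = sqrt(121+36) = 12.5300
L = sqrt(157.0000 - 4) = sqrt(153.0000) = 12.3693

12.3693


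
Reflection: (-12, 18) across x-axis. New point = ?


Reflection rule for x-axis: (x, -y)
(-12, 18) -> (-12, -18)

(-12, -18)


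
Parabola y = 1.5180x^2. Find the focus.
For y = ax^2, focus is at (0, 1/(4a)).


a = 1.5180
4a = 6.0720
focus = (0, 1/6.0720) = (0, 0.1647)

Focus = (0, 0.1647)


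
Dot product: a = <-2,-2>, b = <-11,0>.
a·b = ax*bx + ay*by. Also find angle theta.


a·b = -2*(-11) - 2*0 = 22 + 0 = 22
|a| = sqrt(4+4) = 2.8284
|b| = sqrt(121+0) = 11.0000
cos(theta) = 22/(sqrt(8)*sqrt(121)) = 22/sqrt(968) = 0.707107
theta = arccos(22/sqrt(968)) = 45.0000 degrees

a·b = 22, theta = 45.0000 deg


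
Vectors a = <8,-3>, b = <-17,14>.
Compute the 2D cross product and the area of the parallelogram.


cross = 8*14 + 3*(-17) = 112 - 51 = 61
Parallelogram area = |61| = 61

cross = 61, parallelogram area = 61


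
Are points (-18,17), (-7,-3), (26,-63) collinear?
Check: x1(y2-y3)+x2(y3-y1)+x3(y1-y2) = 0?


-18*(-3+ 63) - 7*(-63-17) + 26*(17+ 3)
= -1080 + 560 + 520 = 0

Yes, collinear (determinant = 0)


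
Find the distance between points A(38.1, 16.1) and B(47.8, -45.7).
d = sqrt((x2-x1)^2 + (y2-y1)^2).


dx = 47.8 - 38.1 = 9.7
dy = -45.7 - 16.1 = -61.8
d = sqrt(94.09 + 3819.24) = sqrt(3913.33) = 62.5566

62.5566


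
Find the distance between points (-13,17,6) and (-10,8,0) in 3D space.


dx=3, dy=-9, dz=-6
d = sqrt(9+81+36) = sqrt(126) = 11.2250

11.2250


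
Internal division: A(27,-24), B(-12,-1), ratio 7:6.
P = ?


Px = (7*(-12) + 6*27)/13 = 78/13 = 6.0000
Py = (7*(-1) + 6*(-24))/13 = -151/13 = -11.6154

P = (6.0000, -11.6154)


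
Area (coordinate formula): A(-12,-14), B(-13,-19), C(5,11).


-12*(-19-11) = 360
-13*(11+ 14) = -325
5*(-14+ 19) = 25
sum = 60
Area = |60|/2 = 30.0000

30.0000 sq units


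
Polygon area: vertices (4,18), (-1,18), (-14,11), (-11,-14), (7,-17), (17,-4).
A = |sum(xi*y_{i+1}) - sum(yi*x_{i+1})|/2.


sum(xi*y_{i+1}) = 4*18 - 1*11 - 14*(-14) - 11*(-17) + 7*(-4) + 17*18 = 722
sum(yi*x_{i+1}) = 18*(-1) + 18*(-14) + 11*(-11) - 14*7 - 17*17 - 4*4 = -794
Area = |722 + 794|/2 = 1516/2 = 758.0000

758.0000 sq units


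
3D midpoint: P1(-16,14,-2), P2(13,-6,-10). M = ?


Mx = (-16+13)/2 = -1.5000
My = (14- 6)/2 = 4.0000
Mz = (-2- 10)/2 = -6.0000

M = (-1.5000, 4.0000, -6.0000)


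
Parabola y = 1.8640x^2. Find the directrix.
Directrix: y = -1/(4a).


a = 1.8640
1/(4a) = 0.1341
directrix: y = -0.1341 = -0.1341

y = -0.1341


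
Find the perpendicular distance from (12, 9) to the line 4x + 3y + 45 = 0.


|4*12 + 3*9 + 45| = |120| = 120
sqrt(16 + 9) = sqrt(25) = 5.0000
d = 120/sqrt(25) = 24.0000

24.0000


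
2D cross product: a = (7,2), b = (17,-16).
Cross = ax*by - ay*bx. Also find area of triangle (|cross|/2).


cross = 7*(-16) - 2*17 = -112 - 34 = -146
Triangle area = |-146|/2 = 146/2 = 73.0000

cross = -146, triangle area = 73.0000


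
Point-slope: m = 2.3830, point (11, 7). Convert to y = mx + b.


y - 7 = 2.3830(x - 11)
y = 2.3830x + 7 - 2.3830*11
y = 2.3830x - 19.2130

y = 2.3830x - 19.2130


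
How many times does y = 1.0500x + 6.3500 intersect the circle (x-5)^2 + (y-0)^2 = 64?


Substitute y = 1.0500x + 6.3500: (x-5)^2 + (1.0500x+6.3500-0)^2 = 64
Expand to Ax^2 + Bx + C = 0, where b-k = 6.35
A = 1+m^2 = 2.1025
B = 2(m(b-k) - h) = 2(1.0500*6.35 - 5) = 3.335
C = h^2 + (b-k)^2 - r^2 = 25 + 40.3225 - 64 = 1.3225
disc = B^2-4AC = 11.1222 - 11.1222 = 0
disc = 0

1 intersection point (tangent)


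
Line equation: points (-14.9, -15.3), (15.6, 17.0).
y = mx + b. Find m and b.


m = (32.3)/(30.5) = 1.0590
b = y1 - m*x1 = -15.3 - (32.3*(-14.9))/(30.5) = -15.3 + 15.7793 = 0.4793

y = 1.0590x + 0.4793


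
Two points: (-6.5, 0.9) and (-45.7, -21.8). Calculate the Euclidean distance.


dx = -45.7 + 6.5 = -39.2
dy = -21.8 - 0.9 = -22.7
d = sqrt(1536.64 + 515.29) = sqrt(2051.93) = 45.2982

45.2982


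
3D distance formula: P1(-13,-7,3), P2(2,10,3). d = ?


dx=15, dy=17, dz=0
d = sqrt(225+289+0) = sqrt(514) = 22.6716

22.6716


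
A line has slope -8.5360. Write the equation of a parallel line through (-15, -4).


Parallel lines have equal slopes.
m2 = -8.5360
b2 = -4 + 8.5360*(-15) = -132.0400

y = -8.5360x - 132.0400


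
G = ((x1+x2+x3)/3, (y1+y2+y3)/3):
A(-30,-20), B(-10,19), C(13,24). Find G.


Gx = (-30- 10+13)/3 = -27/3 = -9.0000
Gy = (-20+19+24)/3 = 23/3 = 7.6667

G = (-9.0000, 7.6667)


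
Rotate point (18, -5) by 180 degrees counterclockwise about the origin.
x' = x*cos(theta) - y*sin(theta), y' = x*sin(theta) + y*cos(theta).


cos(180) = -1, sin(180) = 0
x' = 18*(-1) + 5*0 = -18
y' = 18*0 - 5*(-1) = 5

(-18, 5)


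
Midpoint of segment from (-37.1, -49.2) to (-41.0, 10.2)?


Mx = (-37.1 - 41.0)/2 = -78.1/2 = -39.0500
My = (-49.2 + 10.2)/2 = -39.0/2 = -19.5000

(-39.0500, -19.5000)


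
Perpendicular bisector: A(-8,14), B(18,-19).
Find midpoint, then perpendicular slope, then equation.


Midpoint = (5, -2.5)
Slope of AB = dy/dx = -33/26 = -1.2692
Perp slope = -dx/dy = 26/33 = 0.7879
b = My - (perp slope)*Mx = -2.5 + (26*5)/(-33) = -2.5 - 3.9394 = -6.4394

y = 0.7879x - 6.4394


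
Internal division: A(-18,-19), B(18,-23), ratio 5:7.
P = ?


Px = (5*18 + 7*(-18))/12 = -36/12 = -3.0000
Py = (5*(-23) + 7*(-19))/12 = -248/12 = -20.6667

P = (-3.0000, -20.6667)


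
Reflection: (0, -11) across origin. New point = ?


Reflection rule for origin: (-x, -y)
(0, -11) -> (0, 11)

(0, 11)


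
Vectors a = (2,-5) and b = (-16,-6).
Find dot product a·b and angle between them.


a·b = 2*(-16) - 5*(-6) = -32 + 30 = -2
|a| = sqrt(4+25) = 5.3852
|b| = sqrt(256+36) = 17.0880
cos(theta) = -2/(sqrt(29)*sqrt(292)) = -2/sqrt(8468) = -0.021734
theta = arccos(-2/sqrt(8468)) = 91.2454 degrees

a·b = -2, theta = 91.2454 deg


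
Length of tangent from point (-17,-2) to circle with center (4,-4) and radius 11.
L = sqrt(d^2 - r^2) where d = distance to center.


d = sqrt((-17-4)^2 + (-2+ 4)^2) = sqrt(441+4) = 21.0950
L = sqrt(445.0000 - 121) = sqrt(324.0000) = 18.0000

18.0000


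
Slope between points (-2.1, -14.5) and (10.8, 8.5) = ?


dy = 8.5 + 14.5 = 23.0
dx = 10.8 + 2.1 = 12.9
m = 23.0/12.9 = 1.7829

m = 1.7829


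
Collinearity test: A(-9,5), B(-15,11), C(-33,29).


-9*(11-29) - 15*(29-5) - 33*(5-11)
= 162 - 360 + 198 = 0

Yes, collinear (determinant = 0)


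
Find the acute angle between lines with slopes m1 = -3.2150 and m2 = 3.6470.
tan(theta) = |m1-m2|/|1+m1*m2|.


m1-m2 = -6.862
1+m1*m2 = -10.725105
tan(theta) = |-6.862/(-10.725105)| = 0.639807
theta = arctan(|-6.862/(-10.725105)|) = 32.6114 degrees (acute angle)

32.6114 degrees


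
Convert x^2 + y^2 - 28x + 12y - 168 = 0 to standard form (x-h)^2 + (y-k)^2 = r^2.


h = -D/2 = 28/2 = 14
k = -E/2 = -12/2 = -6
r^2 = h^2 + k^2 - F = 196 + 36 + 168 = 400
r = 20

Center (14, -6), radius = 20


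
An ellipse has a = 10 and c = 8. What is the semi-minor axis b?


b^2 = 10^2 - (8)^2 = 100 - 64 = 36
b = sqrt(36) = 6

b = 6


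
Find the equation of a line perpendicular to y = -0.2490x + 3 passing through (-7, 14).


Perpendicular slope = -1/m1 = -1/(-0.2490) = 4.0161
b2 = y0 - m2*x0 = 14 - 7/(-0.2490) = 14 + 28.1124 = 42.1124

y = 4.0161x + 42.1124


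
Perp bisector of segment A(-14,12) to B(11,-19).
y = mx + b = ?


Midpoint = (-1.5, -3.5)
Slope of AB = dy/dx = -31/25 = -1.2400
Perp slope = -dx/dy = 25/31 = 0.8065
b = My - (perp slope)*Mx = -3.5 + (25*(-1.5))/(-31) = -3.5 + 1.2097 = -2.2903

y = 0.8065x - 2.2903


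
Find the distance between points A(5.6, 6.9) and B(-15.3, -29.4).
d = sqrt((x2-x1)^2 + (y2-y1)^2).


dx = -15.3 - 5.6 = -20.9
dy = -29.4 - 6.9 = -36.3
d = sqrt(436.81 + 1317.69) = sqrt(1754.5) = 41.8868

41.8868


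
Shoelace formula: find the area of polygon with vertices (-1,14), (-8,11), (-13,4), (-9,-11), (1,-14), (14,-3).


sum(xi*y_{i+1}) = -1*11 - 8*4 - 13*(-11) - 9*(-14) + 1*(-3) + 14*14 = 419
sum(yi*x_{i+1}) = 14*(-8) + 11*(-13) + 4*(-9) - 11*1 - 14*14 - 3*(-1) = -495
Area = |419 + 495|/2 = 914/2 = 457.0000

457.0000 sq units


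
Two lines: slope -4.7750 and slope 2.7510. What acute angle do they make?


m1-m2 = -7.526
1+m1*m2 = -12.136025
tan(theta) = |-7.526/(-12.136025)| = 0.620137
theta = arctan(|-7.526/(-12.136025)|) = 31.8046 degrees (acute angle)

31.8046 degrees


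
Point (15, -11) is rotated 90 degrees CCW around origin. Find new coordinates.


cos(90) = 0, sin(90) = 1
x' = 15*0 + 11*1 = 11
y' = 15*1 - 11*0 = 15

(11, 15)


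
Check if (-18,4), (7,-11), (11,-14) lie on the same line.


-18*(-11+ 14) + 7*(-14-4) + 11*(4+ 11)
= -54 - 126 + 165 = -15

No, not collinear (determinant = -15)


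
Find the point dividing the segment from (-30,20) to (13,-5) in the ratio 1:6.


Px = (1*13 + 6*(-30))/7 = -167/7 = -23.8571
Py = (1*(-5) + 6*20)/7 = 115/7 = 16.4286

P = (-23.8571, 16.4286)


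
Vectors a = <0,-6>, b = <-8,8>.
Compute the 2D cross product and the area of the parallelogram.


cross = 0*8 + 6*(-8) = 0 - 48 = -48
Parallelogram area = |-48| = 48

cross = -48, parallelogram area = 48


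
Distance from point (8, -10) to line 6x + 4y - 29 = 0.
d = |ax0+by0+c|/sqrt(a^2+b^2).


|6*8 + 4*(-10) - 29| = |-21| = 21
sqrt(36 + 16) = sqrt(52) = 7.2111
d = 21/sqrt(52) = 2.9122

2.9122


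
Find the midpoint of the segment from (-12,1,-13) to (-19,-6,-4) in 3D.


Mx = (-12- 19)/2 = -15.5000
My = (1- 6)/2 = -2.5000
Mz = (-13- 4)/2 = -8.5000

M = (-15.5000, -2.5000, -8.5000)


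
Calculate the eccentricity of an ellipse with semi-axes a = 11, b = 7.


c = sqrt(121-49) = sqrt(72) = 8.4853
e = c/a = sqrt(72)/11 = 0.7714

e = 0.7714


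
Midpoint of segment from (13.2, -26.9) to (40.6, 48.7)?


Mx = (13.2 + 40.6)/2 = 53.8/2 = 26.9000
My = (-26.9 + 48.7)/2 = 21.8/2 = 10.9000

(26.9000, 10.9000)


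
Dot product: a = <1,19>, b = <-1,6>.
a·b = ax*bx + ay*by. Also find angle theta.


a·b = 1*(-1) + 19*6 = -1 + 114 = 113
|a| = sqrt(1+361) = 19.0263
|b| = sqrt(1+36) = 6.0828
cos(theta) = 113/(sqrt(362)*sqrt(37)) = 113/sqrt(13394) = 0.976390
theta = arccos(113/sqrt(13394)) = 12.4751 degrees

a·b = 113, theta = 12.4751 deg


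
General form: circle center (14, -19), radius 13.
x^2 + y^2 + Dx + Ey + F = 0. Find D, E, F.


(x-14)^2 + (y+ 19)^2 = 13^2
D = -2h = -28, E = -2k = 38
F = h^2+k^2-r^2 = 196+361-169 = 388

D = -28, E = 38, F = 388


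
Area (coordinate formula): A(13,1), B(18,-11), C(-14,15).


13*(-11-15) = -338
18*(15-1) = 252
-14*(1+ 11) = -168
sum = -254
Area = |-254|/2 = 127.0000

127.0000 sq units


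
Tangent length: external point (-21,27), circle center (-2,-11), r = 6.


d = sqrt((-21+ 2)^2 + (27+ 11)^2) = sqrt(361+1444) = 42.4853
L = sqrt(1805.0000 - 36) = sqrt(1769.0000) = 42.0595

42.0595


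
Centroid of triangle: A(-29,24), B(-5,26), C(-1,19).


Gx = (-29- 5- 1)/3 = -35/3 = -11.6667
Gy = (24+26+19)/3 = 69/3 = 23.0000

G = (-11.6667, 23.0000)


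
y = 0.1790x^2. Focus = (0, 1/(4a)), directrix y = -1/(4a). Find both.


a = 0.1790
1/(4a) = 1.3966
Focus = (0, 1.3966)
Directrix: y = -1.3966

Focus = (0, 1.3966), Directrix: y = -1.3966


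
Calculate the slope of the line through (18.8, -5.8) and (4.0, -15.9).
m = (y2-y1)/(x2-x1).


dy = -15.9 + 5.8 = -10.1
dx = 4.0 - 18.8 = -14.8
m = -10.1/(-14.8) = 0.6824

m = 0.6824


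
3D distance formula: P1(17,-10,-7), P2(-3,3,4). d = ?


dx=-20, dy=13, dz=11
d = sqrt(400+169+121) = sqrt(690) = 26.2679

26.2679


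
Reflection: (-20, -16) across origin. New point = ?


Reflection rule for origin: (-x, -y)
(-20, -16) -> (20, 16)

(20, 16)


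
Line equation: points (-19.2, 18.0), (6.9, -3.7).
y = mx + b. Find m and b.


m = (-21.7)/(26.1) = -0.8314
b = y1 - m*x1 = 18.0 - (-21.7*(-19.2))/(26.1) = 18.0 - 15.9632 = 2.0368

y = -0.8314x + 2.0368


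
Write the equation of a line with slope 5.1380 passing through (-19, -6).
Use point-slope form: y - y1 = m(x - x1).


y + 6 = 5.1380(x + 19)
y = 5.1380x - 6 - 5.1380*(-19)
y = 5.1380x + 91.6220

y = 5.1380x + 91.6220


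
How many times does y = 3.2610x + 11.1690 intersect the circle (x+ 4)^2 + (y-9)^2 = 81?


Substitute y = 3.2610x + 11.1690: (x+ 4)^2 + (3.2610x+11.1690-9)^2 = 81
Expand to Ax^2 + Bx + C = 0, where b-k = 2.169
A = 1+m^2 = 11.634121
B = 2(m(b-k) - h) = 2(3.2610*2.169 + 4) = 22.146218
C = h^2 + (b-k)^2 - r^2 = 16 + 4.704561 - 81 = -60.295439
disc = B^2-4AC = 490.4550 + 2805.9377 = 3296.3927
disc > 0

2 intersection points


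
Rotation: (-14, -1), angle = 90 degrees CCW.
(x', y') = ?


cos(90) = 0, sin(90) = 1
x' = -14*0 + 1*1 = 1
y' = -14*1 - 1*0 = -14

(1, -14)


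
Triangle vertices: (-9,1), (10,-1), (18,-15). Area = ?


-9*(-1+ 15) = -126
10*(-15-1) = -160
18*(1+ 1) = 36
sum = -250
Area = |-250|/2 = 125.0000

125.0000 sq units


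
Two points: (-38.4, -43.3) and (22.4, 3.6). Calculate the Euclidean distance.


dx = 22.4 + 38.4 = 60.8
dy = 3.6 + 43.3 = 46.9
d = sqrt(3696.64 + 2199.61) = sqrt(5896.25) = 76.7870

76.7870


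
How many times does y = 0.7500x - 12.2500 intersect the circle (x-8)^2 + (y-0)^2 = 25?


Substitute y = 0.7500x - 12.2500: (x-8)^2 + (0.7500x- 12.2500-0)^2 = 25
Expand to Ax^2 + Bx + C = 0, where b-k = -12.25
A = 1+m^2 = 1.5625
B = 2(m(b-k) - h) = 2(0.7500*(-12.25) - 8) = -34.375
C = h^2 + (b-k)^2 - r^2 = 64 + 150.0625 - 25 = 189.0625
disc = B^2-4AC = 1181.6406 - 1181.6406 = 0
disc = 0

1 intersection point (tangent)


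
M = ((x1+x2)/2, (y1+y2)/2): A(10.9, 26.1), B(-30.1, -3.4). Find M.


Mx = (10.9 - 30.1)/2 = -19.2/2 = -9.6000
My = (26.1 - 3.4)/2 = 22.7/2 = 11.3500

(-9.6000, 11.3500)


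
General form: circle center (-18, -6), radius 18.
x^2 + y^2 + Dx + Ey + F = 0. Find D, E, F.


(x+ 18)^2 + (y+ 6)^2 = 18^2
D = -2h = 36, E = -2k = 12
F = h^2+k^2-r^2 = 324+36-324 = 36

D = 36, E = 12, F = 36


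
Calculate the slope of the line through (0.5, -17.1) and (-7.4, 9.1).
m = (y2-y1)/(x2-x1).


dy = 9.1 + 17.1 = 26.2
dx = -7.4 - 0.5 = -7.9
m = 26.2/(-7.9) = -3.3165

m = -3.3165


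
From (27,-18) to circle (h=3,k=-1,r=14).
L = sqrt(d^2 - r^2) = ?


d = sqrt((27-3)^2 + (-18+ 1)^2) = sqrt(576+289) = 29.4109
L = sqrt(865.0000 - 196) = sqrt(669.0000) = 25.8650

25.8650


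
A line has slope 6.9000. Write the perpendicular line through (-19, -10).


Perpendicular slope = -1/m1 = -1/6.9000 = -0.1449
b2 = y0 - m2*x0 = -10 - 19/6.9000 = -10 - 2.7536 = -12.7536

y = -0.1449x - 12.7536


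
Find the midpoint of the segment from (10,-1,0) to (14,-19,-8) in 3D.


Mx = (10+14)/2 = 12.0000
My = (-1- 19)/2 = -10.0000
Mz = (0- 8)/2 = -4.0000

M = (12.0000, -10.0000, -4.0000)


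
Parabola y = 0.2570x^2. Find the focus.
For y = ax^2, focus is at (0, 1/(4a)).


a = 0.2570
4a = 1.0280
focus = (0, 1/1.0280) = (0, 0.9728)

Focus = (0, 0.9728)


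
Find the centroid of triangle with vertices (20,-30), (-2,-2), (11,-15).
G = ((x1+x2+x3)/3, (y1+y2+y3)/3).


Gx = (20- 2+11)/3 = 29/3 = 9.6667
Gy = (-30- 2- 15)/3 = -47/3 = -15.6667

G = (9.6667, -15.6667)


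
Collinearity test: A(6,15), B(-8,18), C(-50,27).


6*(18-27) - 8*(27-15) - 50*(15-18)
= -54 - 96 + 150 = 0

Yes, collinear (determinant = 0)


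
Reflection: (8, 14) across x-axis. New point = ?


Reflection rule for x-axis: (x, -y)
(8, 14) -> (8, -14)

(8, -14)


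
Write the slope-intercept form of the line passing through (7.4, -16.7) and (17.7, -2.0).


m = (14.7)/(10.3) = 1.4272
b = y1 - m*x1 = -16.7 - (14.7*7.4)/(10.3) = -16.7 - 10.5612 = -27.2612

y = 1.4272x - 27.2612


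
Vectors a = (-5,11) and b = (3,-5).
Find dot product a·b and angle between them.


a·b = -5*3 + 11*(-5) = -15 - 55 = -70
|a| = sqrt(25+121) = 12.0830
|b| = sqrt(9+25) = 5.8310
cos(theta) = -70/(sqrt(146)*sqrt(34)) = -70/sqrt(4964) = -0.993533
theta = arccos(-70/sqrt(4964)) = 173.4802 degrees

a·b = -70, theta = 173.4802 deg


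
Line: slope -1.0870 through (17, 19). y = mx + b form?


y - 19 = -1.0870(x - 17)
y = -1.0870x + 19 + 1.0870*17
y = -1.0870x + 37.4790

y = -1.0870x + 37.4790


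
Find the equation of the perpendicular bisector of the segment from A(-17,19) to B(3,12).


Midpoint = (-7, 15.5)
Slope of AB = dy/dx = -7/20 = -0.3500
Perp slope = -dx/dy = 20/7 = 2.8571
b = My - (perp slope)*Mx = 15.5 + (20*(-7))/(-7) = 15.5 + 20.0000 = 35.5000

y = 2.8571x + 35.5000


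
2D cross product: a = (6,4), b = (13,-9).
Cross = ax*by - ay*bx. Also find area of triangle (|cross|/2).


cross = 6*(-9) - 4*13 = -54 - 52 = -106
Triangle area = |-106|/2 = 106/2 = 53.0000

cross = -106, triangle area = 53.0000


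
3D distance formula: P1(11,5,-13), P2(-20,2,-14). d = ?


dx=-31, dy=-3, dz=-1
d = sqrt(961+9+1) = sqrt(971) = 31.1609

31.1609
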